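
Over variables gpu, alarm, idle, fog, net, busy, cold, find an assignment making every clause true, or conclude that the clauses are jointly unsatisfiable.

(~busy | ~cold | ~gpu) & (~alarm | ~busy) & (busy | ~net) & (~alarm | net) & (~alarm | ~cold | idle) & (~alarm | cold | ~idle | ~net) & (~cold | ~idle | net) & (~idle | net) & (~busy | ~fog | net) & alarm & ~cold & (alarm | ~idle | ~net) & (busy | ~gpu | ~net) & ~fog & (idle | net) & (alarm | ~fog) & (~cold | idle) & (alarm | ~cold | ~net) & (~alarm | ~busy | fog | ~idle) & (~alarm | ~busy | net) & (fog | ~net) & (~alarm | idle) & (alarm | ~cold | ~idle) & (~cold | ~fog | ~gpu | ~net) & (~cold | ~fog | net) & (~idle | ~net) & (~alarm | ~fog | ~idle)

No satisfying assignment exists.

Case alarm = True:
  (~alarm | ~busy) forces busy = False.
  (busy | ~net) forces net = False.
  Clause (~alarm | net) is falsified — contradiction.
Case alarm = False:
  Clause (alarm) is falsified — contradiction.
Both cases fail, so the formula is unsatisfiable.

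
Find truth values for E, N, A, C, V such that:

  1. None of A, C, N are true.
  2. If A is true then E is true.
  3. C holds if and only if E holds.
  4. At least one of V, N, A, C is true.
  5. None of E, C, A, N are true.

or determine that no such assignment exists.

E = False; N = False; A = False; C = False; V = True

  (1) {A, C, N}: 0 true — none ✓
  (2) A=F ⇒ E: vacuous ✓
  (3) C=F, E=F — same ✓
  (4) {V, N, A, C}: 1 true — at least one ✓
  (5) {E, C, A, N}: 0 true — none ✓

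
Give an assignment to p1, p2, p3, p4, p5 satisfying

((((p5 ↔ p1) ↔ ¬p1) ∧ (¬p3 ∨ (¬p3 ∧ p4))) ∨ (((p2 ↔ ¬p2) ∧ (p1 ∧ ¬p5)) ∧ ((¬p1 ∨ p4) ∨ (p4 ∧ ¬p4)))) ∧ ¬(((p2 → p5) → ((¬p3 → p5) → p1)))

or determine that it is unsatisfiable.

Case p1 = True: the conjunct ¬(((p2 → p5) → ((¬p3 → p5) → p1))) becomes ¬(((p2 → p5) → True)) = False.
Case p1 = False: the formula simplifies to (¬p5 ∧ (¬p3 ∨ (¬p3 ∧ p4))) ∧ ¬(((p2 → p5) → ¬((¬p3 → p5)))).
  p3 = True: the conjunct ¬p3 ∨ (¬p3 ∧ p4) becomes ¬True ∨ (False ∧ p4) = False.
  p3 = False: simplifies to ¬p5 ∧ ¬(((p2 → p5) → ¬p5)).
    p5 = True: the conjunct ¬p5 is False.
    p5 = False: the conjunct ¬(((p2 → p5) → ¬p5)) becomes ¬((¬p2 → True)) = False.
Both cases fail — unsatisfiable.

Unsatisfiable — no assignment works.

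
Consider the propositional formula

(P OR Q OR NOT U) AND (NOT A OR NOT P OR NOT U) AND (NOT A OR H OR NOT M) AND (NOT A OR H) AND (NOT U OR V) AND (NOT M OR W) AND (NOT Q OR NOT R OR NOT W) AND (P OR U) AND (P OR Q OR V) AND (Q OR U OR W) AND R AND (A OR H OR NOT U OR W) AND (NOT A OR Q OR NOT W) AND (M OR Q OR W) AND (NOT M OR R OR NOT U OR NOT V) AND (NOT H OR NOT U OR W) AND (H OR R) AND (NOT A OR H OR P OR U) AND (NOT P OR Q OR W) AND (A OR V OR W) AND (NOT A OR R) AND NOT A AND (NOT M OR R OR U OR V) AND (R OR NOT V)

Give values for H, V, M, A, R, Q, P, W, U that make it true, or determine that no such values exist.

Unit clause (R) forces R = True.
Unit clause (NOT A) forces A = False.
Set H = False.
Set V = True.
Set M = False.
Set Q = True.
  then (NOT Q OR NOT R OR NOT W) forces W = False.
  then (A OR H OR NOT U OR W) forces U = False.
  then (P OR U) forces P = True.
All clauses satisfied.

H = False, V = True, M = False, A = False, R = True, Q = True, P = True, W = False, U = False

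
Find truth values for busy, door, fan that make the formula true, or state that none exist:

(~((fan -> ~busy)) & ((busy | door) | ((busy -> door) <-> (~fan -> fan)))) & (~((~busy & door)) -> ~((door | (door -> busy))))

Unsatisfiable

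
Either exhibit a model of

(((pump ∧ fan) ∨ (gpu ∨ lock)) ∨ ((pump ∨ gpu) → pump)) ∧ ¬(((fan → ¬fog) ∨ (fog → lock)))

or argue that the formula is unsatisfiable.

gpu=T; fog=T; lock=F; fan=T; pump=T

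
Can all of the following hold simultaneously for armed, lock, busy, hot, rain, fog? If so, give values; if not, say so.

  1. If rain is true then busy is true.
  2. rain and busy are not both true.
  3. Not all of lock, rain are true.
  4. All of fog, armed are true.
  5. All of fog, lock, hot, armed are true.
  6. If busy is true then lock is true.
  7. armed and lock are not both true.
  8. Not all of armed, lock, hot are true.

The formula is unsatisfiable.

Case armed = True:
  (4) forces fog = True.
  (5) forces lock = True.
  Constraint (7) is violated (armed=T, lock=T) — contradiction.
Case armed = False:
  Constraint (4) is violated (armed=F) — contradiction.
Both cases fail — unsatisfiable.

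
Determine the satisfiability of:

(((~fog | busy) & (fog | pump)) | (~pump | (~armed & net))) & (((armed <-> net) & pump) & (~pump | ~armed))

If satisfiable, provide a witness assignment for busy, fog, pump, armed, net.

busy = True, fog = False, pump = True, armed = False, net = False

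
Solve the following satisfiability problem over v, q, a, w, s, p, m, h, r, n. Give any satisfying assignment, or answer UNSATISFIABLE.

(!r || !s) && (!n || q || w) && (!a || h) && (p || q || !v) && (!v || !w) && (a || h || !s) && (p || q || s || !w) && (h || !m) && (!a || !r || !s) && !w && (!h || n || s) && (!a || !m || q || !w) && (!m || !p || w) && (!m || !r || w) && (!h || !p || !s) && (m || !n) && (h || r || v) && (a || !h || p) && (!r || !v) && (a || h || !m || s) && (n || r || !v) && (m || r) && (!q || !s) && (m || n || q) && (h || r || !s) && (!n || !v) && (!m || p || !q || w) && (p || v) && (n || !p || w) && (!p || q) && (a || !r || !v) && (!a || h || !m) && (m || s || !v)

UNSATISFIABLE

Case v = True:
  (!v || !w) forces w = False.
  (!r || !v) forces r = False.
  (n || r || !v) forces n = True.
  Clause (!n || !v) is falsified — contradiction.
Case v = False:
  (!w) forces w = False.
  (p || v) forces p = True.
  (!m || !p || w) forces m = False.
  (m || !n) forces n = False.
  Clause (n || !p || w) is falsified — contradiction.
Both cases fail, so the formula is unsatisfiable.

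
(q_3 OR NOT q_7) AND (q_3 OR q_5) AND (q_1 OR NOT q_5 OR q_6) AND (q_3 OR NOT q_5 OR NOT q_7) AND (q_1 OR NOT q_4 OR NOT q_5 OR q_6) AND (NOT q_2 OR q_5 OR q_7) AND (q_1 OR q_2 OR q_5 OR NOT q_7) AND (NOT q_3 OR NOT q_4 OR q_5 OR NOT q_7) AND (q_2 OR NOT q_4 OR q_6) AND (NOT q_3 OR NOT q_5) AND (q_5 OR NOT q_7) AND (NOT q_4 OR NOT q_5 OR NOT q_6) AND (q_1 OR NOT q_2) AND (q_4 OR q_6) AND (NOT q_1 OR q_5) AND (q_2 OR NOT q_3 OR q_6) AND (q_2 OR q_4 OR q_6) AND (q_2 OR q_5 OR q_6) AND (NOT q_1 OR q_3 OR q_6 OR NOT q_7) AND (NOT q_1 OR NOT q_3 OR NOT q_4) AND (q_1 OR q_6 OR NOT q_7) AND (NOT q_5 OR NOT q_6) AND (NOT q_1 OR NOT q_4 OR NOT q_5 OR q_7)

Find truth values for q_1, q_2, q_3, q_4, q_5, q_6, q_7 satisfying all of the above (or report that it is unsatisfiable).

q_1 = False, q_2 = False, q_3 = True, q_4 = True, q_5 = False, q_6 = True, q_7 = False

Set q_1 = False.
  then (q_1 OR NOT q_2) forces q_2 = False.
Try q_3 = False:
  (q_3 OR NOT q_7) forces q_7 = False.
  (q_3 OR q_5) forces q_5 = True.
  (q_1 OR NOT q_5 OR q_6) forces q_6 = True.
  clause (NOT q_5 OR NOT q_6) is falsified — backtrack.
So q_3 = True.
  then (NOT q_3 OR NOT q_5) forces q_5 = False.
  then (q_5 OR NOT q_7) forces q_7 = False.
  then (q_2 OR NOT q_3 OR q_6) forces q_6 = True.
Set q_4 = True.
All clauses satisfied.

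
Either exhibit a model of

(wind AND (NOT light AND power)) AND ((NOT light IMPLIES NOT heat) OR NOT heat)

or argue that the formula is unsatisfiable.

heat = False; power = True; wind = True; light = False

  wind AND (NOT light AND power) = True
    NOT light AND power = True
      NOT light = True
  (NOT light IMPLIES NOT heat) OR NOT heat = True
    NOT light IMPLIES NOT heat = True
      NOT light = True
      NOT heat = True
    NOT heat = True
Both conjuncts True, so the formula holds.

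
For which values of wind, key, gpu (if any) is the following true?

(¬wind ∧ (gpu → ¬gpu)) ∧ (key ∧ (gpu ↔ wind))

wind: False; key: True; gpu: False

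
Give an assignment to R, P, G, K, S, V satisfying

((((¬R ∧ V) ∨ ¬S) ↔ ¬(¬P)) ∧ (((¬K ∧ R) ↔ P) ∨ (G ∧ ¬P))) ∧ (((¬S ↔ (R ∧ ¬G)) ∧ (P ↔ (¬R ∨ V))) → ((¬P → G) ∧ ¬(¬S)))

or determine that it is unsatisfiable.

R: True, P: True, G: True, K: False, S: False, V: True

  (((¬R ∧ V) ∨ ¬S) ↔ ¬(¬P)) ∧ (((¬K ∧ R) ↔ P) ∨ (G ∧ ¬P)) = True
    ((¬R ∧ V) ∨ ¬S) ↔ ¬(¬P) = True
      (¬R ∧ V) ∨ ¬S = True
        ¬R ∧ V = False
          ¬R = False
        ¬S = True
      ¬(¬P) = True
        ¬P = False
    ((¬K ∧ R) ↔ P) ∨ (G ∧ ¬P) = True
      (¬K ∧ R) ↔ P = True
        ¬K ∧ R = True
          ¬K = True
      G ∧ ¬P = False
        ¬P = False
  ((¬S ↔ (R ∧ ¬G)) ∧ (P ↔ (¬R ∨ V))) → ((¬P → G) ∧ ¬(¬S)) = True
    (¬S ↔ (R ∧ ¬G)) ∧ (P ↔ (¬R ∨ V)) = False
      ¬S ↔ (R ∧ ¬G) = False
        ¬S = True
        R ∧ ¬G = False
          ¬G = False
      P ↔ (¬R ∨ V) = True
        ¬R ∨ V = True
          ¬R = False
    (¬P → G) ∧ ¬(¬S) = False
      ¬P → G = True
        ¬P = False
      ¬(¬S) = False
        ¬S = True
Both conjuncts True, so the formula holds.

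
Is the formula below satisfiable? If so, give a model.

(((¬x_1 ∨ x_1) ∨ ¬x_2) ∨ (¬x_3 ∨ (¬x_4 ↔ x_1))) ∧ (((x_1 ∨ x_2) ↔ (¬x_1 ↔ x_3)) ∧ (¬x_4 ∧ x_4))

No satisfying assignment exists.

Case x_4 = True: the conjunct ¬x_4 is False.
Case x_4 = False: the conjunct x_4 is False.
Both cases fail — unsatisfiable.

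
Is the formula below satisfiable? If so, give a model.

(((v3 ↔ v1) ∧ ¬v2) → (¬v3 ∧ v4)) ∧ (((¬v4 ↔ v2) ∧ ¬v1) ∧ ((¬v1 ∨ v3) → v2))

v1 = False, v2 = True, v3 = True, v4 = False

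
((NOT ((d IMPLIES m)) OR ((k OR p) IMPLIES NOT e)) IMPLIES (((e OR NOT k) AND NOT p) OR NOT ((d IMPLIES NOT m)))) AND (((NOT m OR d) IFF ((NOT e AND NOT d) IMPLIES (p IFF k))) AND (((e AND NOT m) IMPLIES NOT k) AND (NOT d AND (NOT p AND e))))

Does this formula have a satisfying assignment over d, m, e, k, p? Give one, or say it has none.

d = False, m = False, e = True, k = False, p = False

  (NOT ((d IMPLIES m)) OR ((k OR p) IMPLIES NOT e)) IMPLIES (((e OR NOT k) AND NOT p) OR NOT ((d IMPLIES NOT m))) = True
    NOT ((d IMPLIES m)) OR ((k OR p) IMPLIES NOT e) = True
      NOT ((d IMPLIES m)) = False
        d IMPLIES m = True
      (k OR p) IMPLIES NOT e = True
        k OR p = False
        NOT e = False
    ((e OR NOT k) AND NOT p) OR NOT ((d IMPLIES NOT m)) = True
      (e OR NOT k) AND NOT p = True
        e OR NOT k = True
          NOT k = True
        NOT p = True
      NOT ((d IMPLIES NOT m)) = False
        d IMPLIES NOT m = True
          NOT m = True
  ((NOT m OR d) IFF ((NOT e AND NOT d) IMPLIES (p IFF k))) AND (((e AND NOT m) IMPLIES NOT k) AND (NOT d AND (NOT p AND e))) = True
    (NOT m OR d) IFF ((NOT e AND NOT d) IMPLIES (p IFF k)) = True
      NOT m OR d = True
        NOT m = True
      (NOT e AND NOT d) IMPLIES (p IFF k) = True
        NOT e AND NOT d = False
          NOT e = False
          NOT d = True
        p IFF k = True
    ((e AND NOT m) IMPLIES NOT k) AND (NOT d AND (NOT p AND e)) = True
      (e AND NOT m) IMPLIES NOT k = True
        e AND NOT m = True
          NOT m = True
        NOT k = True
      NOT d AND (NOT p AND e) = True
        NOT d = True
        NOT p AND e = True
          NOT p = True
Both conjuncts True, so the formula holds.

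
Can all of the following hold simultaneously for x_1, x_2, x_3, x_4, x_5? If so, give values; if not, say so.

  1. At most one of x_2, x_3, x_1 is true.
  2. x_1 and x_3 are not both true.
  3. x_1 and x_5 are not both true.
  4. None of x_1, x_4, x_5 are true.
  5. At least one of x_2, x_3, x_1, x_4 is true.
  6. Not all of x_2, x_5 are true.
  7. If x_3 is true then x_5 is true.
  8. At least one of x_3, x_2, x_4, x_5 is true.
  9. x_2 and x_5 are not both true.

x_1=F; x_2=T; x_3=F; x_4=F; x_5=F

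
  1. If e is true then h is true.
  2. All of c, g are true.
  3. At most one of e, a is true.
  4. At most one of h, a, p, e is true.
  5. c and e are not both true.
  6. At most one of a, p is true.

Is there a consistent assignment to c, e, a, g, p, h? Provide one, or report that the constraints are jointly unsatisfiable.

c = True; e = False; a = False; g = True; p = False; h = True

  (1) e=F ⇒ h: vacuous ✓
  (2) {c, g}: all 2 true ✓
  (3) {e, a}: 0 true — at most one ✓
  (4) {h, a, p, e}: 1 true — at most one ✓
  (5) c=T, e=F — not both ✓
  (6) {a, p}: 0 true — at most one ✓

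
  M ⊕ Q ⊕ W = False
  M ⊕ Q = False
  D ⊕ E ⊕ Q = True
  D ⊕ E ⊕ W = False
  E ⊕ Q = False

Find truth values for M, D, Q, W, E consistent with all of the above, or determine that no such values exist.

M = True, D = True, Q = True, W = False, E = True

M ⊕ Q ⊕ W = T ⊕ T ⊕ F = False ✓
M ⊕ Q = T ⊕ T = False ✓
D ⊕ E ⊕ Q = T ⊕ T ⊕ T = True ✓
D ⊕ E ⊕ W = T ⊕ T ⊕ F = False ✓
E ⊕ Q = T ⊕ T = False ✓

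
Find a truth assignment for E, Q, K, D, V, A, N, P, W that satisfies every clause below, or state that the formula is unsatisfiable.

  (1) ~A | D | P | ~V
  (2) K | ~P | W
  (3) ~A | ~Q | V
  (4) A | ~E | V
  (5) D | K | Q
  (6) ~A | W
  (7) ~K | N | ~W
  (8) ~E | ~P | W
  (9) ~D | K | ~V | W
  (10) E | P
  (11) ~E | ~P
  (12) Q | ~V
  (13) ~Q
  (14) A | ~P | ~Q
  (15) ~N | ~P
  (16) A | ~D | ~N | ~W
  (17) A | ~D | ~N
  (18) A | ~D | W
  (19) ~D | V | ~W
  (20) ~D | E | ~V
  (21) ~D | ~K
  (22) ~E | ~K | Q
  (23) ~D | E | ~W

Unit clause (~Q) forces Q = False.
In (Q | ~V) only ~V is left, so V = False.
Set E = False.
  then (E | P) forces P = True.
  then (~N | ~P) forces N = False.
Set K = True.
  then (~K | N | ~W) forces W = False.
  then (~D | ~K) forces D = False.
  then (~A | W) forces A = False.
All clauses satisfied.

E = False, Q = False, K = True, D = False, V = False, A = False, N = False, P = True, W = False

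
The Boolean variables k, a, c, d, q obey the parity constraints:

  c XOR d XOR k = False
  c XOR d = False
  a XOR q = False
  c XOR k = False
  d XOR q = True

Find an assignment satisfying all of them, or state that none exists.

k=F; a=T; c=F; d=F; q=T

c XOR d XOR k = F XOR F XOR F = False ✓
c XOR d = F XOR F = False ✓
a XOR q = T XOR T = False ✓
c XOR k = F XOR F = False ✓
d XOR q = F XOR T = True ✓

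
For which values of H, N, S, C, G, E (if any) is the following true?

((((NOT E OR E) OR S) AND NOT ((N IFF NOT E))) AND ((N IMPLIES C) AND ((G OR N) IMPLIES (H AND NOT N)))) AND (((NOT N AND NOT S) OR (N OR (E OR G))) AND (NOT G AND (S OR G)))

No satisfying assignment exists.

Case N = True: the conjunct (G OR N) IMPLIES (H AND NOT N) becomes (G OR True) IMPLIES (H AND False) = False.
Case N = False: the formula simplifies to ((((NOT E OR E) OR S) AND NOT E) AND (G IMPLIES H)) AND ((NOT S OR (E OR G)) AND (NOT G AND (S OR G))).
  E = True: the conjunct NOT E is False.
  E = False: simplifies to (G IMPLIES H) AND ((NOT S OR G) AND (NOT G AND (S OR G))).
    G = True: the conjunct NOT G is False.
    G = False: simplifies to NOT S AND S.
      S = True: the conjunct NOT S is False.
      S = False: the conjunct S is False.
Both cases fail — unsatisfiable.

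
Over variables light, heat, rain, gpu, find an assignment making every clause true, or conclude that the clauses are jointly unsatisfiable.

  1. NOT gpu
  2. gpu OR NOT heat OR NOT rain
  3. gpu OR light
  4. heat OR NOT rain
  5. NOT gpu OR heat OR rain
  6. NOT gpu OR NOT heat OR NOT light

light: True, heat: False, rain: False, gpu: False

Unit clause (NOT gpu) forces gpu = False.
In (gpu OR light) only light is left, so light = True.
Set heat = False.
  then (heat OR NOT rain) forces rain = False.
Check each clause:
  (NOT gpu): NOT gpu holds.
  (gpu OR NOT heat OR NOT rain): NOT heat holds.
  (gpu OR light): light holds.
  (heat OR NOT rain): NOT rain holds.
  (NOT gpu OR heat OR rain): NOT gpu holds.
  (NOT gpu OR NOT heat OR NOT light): NOT gpu holds.
All clauses satisfied.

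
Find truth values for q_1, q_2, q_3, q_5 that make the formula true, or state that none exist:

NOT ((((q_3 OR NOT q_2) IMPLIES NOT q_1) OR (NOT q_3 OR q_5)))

q_1=T, q_2=F, q_3=T, q_5=F

  NOT ((((q_3 OR NOT q_2) IMPLIES NOT q_1) OR (NOT q_3 OR q_5))) = True
    ((q_3 OR NOT q_2) IMPLIES NOT q_1) OR (NOT q_3 OR q_5) = False
      (q_3 OR NOT q_2) IMPLIES NOT q_1 = False
        q_3 OR NOT q_2 = True
          NOT q_2 = True
        NOT q_1 = False
      NOT q_3 OR q_5 = False
        NOT q_3 = False
The formula evaluates to True.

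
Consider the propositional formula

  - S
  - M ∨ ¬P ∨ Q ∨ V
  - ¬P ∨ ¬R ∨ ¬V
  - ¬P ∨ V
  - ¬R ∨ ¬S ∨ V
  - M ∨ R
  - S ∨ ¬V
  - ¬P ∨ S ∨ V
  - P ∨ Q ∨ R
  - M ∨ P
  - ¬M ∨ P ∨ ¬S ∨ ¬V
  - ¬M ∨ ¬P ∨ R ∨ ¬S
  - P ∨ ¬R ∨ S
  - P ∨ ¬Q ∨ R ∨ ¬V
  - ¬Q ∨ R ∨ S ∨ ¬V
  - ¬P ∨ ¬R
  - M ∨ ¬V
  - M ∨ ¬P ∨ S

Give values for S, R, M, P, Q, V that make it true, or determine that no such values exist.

S: True; R: False; M: True; P: False; Q: True; V: False

Unit clause (S) forces S = True.
Try R = True:
  (¬R ∨ ¬S ∨ V) forces V = True.
  (¬P ∨ ¬R ∨ ¬V) forces P = False.
  (M ∨ P) forces M = True.
  clause (¬M ∨ P ∨ ¬S ∨ ¬V) is falsified — backtrack.
So R = False.
  then (M ∨ R) forces M = True.
  then (¬M ∨ ¬P ∨ R ∨ ¬S) forces P = False.
  then (P ∨ Q ∨ R) forces Q = True.
  then (¬M ∨ P ∨ ¬S ∨ ¬V) forces V = False.
All clauses satisfied.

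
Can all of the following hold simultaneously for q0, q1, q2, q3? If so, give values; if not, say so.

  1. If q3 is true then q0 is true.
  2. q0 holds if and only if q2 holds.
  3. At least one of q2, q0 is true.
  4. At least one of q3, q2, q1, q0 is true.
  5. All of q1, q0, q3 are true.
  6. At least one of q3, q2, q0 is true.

q0=T, q1=T, q2=T, q3=T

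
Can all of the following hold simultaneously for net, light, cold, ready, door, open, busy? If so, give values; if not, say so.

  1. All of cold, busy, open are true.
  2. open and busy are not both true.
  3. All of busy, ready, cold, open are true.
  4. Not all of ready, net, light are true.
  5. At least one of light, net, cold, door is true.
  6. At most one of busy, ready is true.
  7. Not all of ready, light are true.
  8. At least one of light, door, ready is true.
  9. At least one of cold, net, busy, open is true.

Case cold = True:
  (1) forces busy = True.
  (1) forces open = True.
  Constraint (2) is violated (open=T, busy=T) — contradiction.
Case cold = False:
  Constraint (1) is violated (cold=F) — contradiction.
Both cases fail — unsatisfiable.

Unsatisfiable — no assignment works.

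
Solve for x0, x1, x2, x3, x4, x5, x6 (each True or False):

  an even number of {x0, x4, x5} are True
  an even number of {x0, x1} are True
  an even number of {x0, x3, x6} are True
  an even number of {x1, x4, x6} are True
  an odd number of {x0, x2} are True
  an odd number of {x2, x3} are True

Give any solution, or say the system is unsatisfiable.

x0 = True; x1 = True; x2 = False; x3 = True; x4 = True; x5 = False; x6 = False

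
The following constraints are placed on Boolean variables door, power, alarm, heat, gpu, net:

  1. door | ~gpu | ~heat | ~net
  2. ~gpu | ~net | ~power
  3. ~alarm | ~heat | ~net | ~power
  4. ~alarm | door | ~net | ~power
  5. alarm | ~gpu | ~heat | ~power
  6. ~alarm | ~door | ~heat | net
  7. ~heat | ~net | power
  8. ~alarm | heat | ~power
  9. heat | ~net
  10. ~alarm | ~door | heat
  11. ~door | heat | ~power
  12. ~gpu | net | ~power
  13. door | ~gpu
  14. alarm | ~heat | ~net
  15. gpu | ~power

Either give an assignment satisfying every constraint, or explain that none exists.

Set door = False.
  then (door | ~gpu) forces gpu = False.
  then (gpu | ~power) forces power = False.
Set alarm = True.
Set heat = False.
  then (heat | ~net) forces net = False.
All clauses satisfied.

door = False, power = False, alarm = True, heat = False, gpu = False, net = False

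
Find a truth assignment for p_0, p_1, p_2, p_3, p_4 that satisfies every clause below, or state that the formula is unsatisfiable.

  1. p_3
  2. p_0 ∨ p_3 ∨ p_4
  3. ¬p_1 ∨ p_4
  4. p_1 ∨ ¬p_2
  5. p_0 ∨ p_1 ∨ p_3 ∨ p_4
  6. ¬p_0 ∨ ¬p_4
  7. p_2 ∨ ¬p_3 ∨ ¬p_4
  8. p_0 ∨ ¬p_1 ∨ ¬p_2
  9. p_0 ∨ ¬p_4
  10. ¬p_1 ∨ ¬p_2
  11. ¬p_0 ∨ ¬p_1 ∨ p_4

p_0=T, p_1=F, p_2=F, p_3=T, p_4=F

Unit clause (p_3) forces p_3 = True.
Set p_0 = True.
  then (¬p_0 ∨ ¬p_4) forces p_4 = False.
  then (¬p_0 ∨ ¬p_1 ∨ p_4) forces p_1 = False.
  then (p_1 ∨ ¬p_2) forces p_2 = False.
All clauses satisfied.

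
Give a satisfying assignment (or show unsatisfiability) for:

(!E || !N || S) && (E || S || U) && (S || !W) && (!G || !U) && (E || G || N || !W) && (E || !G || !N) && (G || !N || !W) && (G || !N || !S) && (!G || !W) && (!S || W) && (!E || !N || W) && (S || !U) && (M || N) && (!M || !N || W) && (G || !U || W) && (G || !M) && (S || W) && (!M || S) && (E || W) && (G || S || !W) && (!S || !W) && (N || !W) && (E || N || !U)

The formula is unsatisfiable.

Case S = True:
  (!S || W) forces W = True.
  Clause (!S || !W) is falsified — contradiction.
Case S = False:
  (S || !W) forces W = False.
  Clause (S || W) is falsified — contradiction.
Both cases fail, so the formula is unsatisfiable.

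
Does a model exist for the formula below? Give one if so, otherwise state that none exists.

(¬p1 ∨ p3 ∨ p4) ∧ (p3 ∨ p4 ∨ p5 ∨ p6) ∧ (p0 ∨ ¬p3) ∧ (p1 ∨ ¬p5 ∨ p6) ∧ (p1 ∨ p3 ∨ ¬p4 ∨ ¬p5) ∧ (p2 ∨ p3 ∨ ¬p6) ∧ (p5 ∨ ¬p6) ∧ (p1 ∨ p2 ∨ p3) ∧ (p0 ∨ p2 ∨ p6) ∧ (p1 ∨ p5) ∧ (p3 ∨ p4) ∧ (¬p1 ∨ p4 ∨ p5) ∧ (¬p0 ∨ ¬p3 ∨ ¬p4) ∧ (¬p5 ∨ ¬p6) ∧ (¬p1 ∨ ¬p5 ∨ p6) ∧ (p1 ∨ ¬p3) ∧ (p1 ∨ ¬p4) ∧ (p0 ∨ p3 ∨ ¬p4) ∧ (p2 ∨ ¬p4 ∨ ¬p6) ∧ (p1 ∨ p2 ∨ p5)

p0=T, p1=T, p2=T, p3=F, p4=T, p5=F, p6=F

Try p0 = False:
  (p0 ∨ ¬p3) forces p3 = False.
  (p3 ∨ p4) forces p4 = True.
  clause (p0 ∨ p3 ∨ ¬p4) is falsified — backtrack.
So p0 = True.
Try p1 = False:
  (p1 ∨ p5) forces p5 = True.
  (p1 ∨ ¬p5 ∨ p6) forces p6 = True.
  clause (¬p5 ∨ ¬p6) is falsified — backtrack.
So p1 = True.
Set p2 = True.
Set p3 = False.
  then (¬p1 ∨ p3 ∨ p4) forces p4 = True.
Try p5 = True:
  (¬p5 ∨ ¬p6) forces p6 = False.
  clause (¬p1 ∨ ¬p5 ∨ p6) is falsified — backtrack.
So p5 = False.
  then (p5 ∨ ¬p6) forces p6 = False.
All clauses satisfied.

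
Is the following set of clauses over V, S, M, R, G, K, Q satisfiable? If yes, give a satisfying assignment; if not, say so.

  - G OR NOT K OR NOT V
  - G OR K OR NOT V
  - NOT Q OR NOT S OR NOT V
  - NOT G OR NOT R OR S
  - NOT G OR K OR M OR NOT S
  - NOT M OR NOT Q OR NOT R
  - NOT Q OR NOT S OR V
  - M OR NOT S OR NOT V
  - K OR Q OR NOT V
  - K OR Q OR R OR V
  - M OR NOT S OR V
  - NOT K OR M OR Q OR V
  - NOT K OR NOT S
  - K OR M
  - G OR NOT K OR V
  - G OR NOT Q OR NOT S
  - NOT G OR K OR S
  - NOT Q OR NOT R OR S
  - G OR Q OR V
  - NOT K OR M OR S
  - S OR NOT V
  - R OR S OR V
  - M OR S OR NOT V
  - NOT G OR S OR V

V: False; S: True; M: True; R: True; G: True; K: False; Q: False

Set V = False.
Set S = True.
  then (NOT Q OR NOT S OR V) forces Q = False.
  then (M OR NOT S OR V) forces M = True.
  then (NOT K OR NOT S) forces K = False.
  then (G OR Q OR V) forces G = True.
  then (K OR Q OR R OR V) forces R = True.
All clauses satisfied.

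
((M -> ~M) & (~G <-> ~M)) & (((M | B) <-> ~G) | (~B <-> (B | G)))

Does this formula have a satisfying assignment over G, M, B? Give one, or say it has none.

G = False, M = False, B = True

  (M -> ~M) & (~G <-> ~M) = True
    M -> ~M = True
      ~M = True
    ~G <-> ~M = True
      ~G = True
      ~M = True
  ((M | B) <-> ~G) | (~B <-> (B | G)) = True
    (M | B) <-> ~G = True
      M | B = True
      ~G = True
    ~B <-> (B | G) = False
      ~B = False
      B | G = True
Both conjuncts True, so the formula holds.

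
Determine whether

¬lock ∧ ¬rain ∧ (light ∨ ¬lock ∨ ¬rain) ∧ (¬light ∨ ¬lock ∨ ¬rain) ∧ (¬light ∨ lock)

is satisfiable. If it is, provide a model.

lock: False; light: False; rain: False

Unit clause (¬lock) forces lock = False.
Unit clause (¬rain) forces rain = False.
In (¬light ∨ lock) only ¬light is left, so light = False.
All clauses satisfied.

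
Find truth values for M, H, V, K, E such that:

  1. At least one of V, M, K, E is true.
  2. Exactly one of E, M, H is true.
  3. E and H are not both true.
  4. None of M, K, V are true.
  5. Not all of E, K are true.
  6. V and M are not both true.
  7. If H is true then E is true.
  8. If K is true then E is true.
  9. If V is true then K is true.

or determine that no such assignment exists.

M=F, H=F, V=F, K=F, E=T

  (1) {V, M, K, E}: 1 true — at least one ✓
  (2) {E, M, H}: 1 true — exactly one ✓
  (3) E=T, H=F — not both ✓
  (4) {M, K, V}: 0 true — none ✓
  (5) {E, K}: 1/2 true — not all ✓
  (6) V=F, M=F — not both ✓
  (7) H=F ⇒ E: vacuous ✓
  (8) K=F ⇒ E: vacuous ✓
  (9) V=F ⇒ K: vacuous ✓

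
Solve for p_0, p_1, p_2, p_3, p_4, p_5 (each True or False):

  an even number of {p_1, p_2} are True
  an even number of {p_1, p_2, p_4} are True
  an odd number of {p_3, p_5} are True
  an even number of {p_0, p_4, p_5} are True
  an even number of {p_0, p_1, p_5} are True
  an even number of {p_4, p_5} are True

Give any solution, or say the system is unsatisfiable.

p_0: False, p_1: False, p_2: False, p_3: True, p_4: False, p_5: False

{p_1, p_2}: 0 true → even ✓
{p_1, p_2, p_4}: 0 true → even ✓
{p_3, p_5}: 1 true → odd ✓
{p_0, p_4, p_5}: 0 true → even ✓
{p_0, p_1, p_5}: 0 true → even ✓
{p_4, p_5}: 0 true → even ✓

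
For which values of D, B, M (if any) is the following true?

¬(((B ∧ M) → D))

D = False; B = True; M = True

  ¬(((B ∧ M) → D)) = True
    (B ∧ M) → D = False
      B ∧ M = True
The formula evaluates to True.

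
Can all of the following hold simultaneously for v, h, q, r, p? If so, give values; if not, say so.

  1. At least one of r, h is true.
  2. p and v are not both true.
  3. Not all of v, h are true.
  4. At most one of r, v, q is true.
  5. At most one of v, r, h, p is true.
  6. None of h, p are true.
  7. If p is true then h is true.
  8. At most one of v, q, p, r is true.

v = False, h = False, q = False, r = True, p = False

  (1) {r, h}: 1 true — at least one ✓
  (2) p=F, v=F — not both ✓
  (3) {v, h}: 0/2 true — not all ✓
  (4) {r, v, q}: 1 true — at most one ✓
  (5) {v, r, h, p}: 1 true — at most one ✓
  (6) {h, p}: 0 true — none ✓
  (7) p=F ⇒ h: vacuous ✓
  (8) {v, q, p, r}: 1 true — at most one ✓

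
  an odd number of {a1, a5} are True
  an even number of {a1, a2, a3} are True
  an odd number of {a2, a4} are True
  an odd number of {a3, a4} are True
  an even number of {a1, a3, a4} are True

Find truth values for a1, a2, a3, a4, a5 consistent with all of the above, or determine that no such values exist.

Adding constraints 2, 3, 5 mod 2: every variable appears an even number of times on the left, so the left side is 0.
But the right sides sum to 1 (mod 2). 0 ≠ 1 — the system is inconsistent.

UNSATISFIABLE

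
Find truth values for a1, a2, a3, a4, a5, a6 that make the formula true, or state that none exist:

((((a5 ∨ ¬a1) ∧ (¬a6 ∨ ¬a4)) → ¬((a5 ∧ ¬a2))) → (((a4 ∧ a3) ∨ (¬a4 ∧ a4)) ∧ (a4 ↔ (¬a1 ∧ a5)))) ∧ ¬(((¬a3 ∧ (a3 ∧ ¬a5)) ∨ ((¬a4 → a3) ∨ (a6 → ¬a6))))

a1 = True, a2 = False, a3 = False, a4 = False, a5 = True, a6 = True

  (((a5 ∨ ¬a1) ∧ (¬a6 ∨ ¬a4)) → ¬((a5 ∧ ¬a2))) → (((a4 ∧ a3) ∨ (¬a4 ∧ a4)) ∧ (a4 ↔ (¬a1 ∧ a5))) = True
    ((a5 ∨ ¬a1) ∧ (¬a6 ∨ ¬a4)) → ¬((a5 ∧ ¬a2)) = False
      (a5 ∨ ¬a1) ∧ (¬a6 ∨ ¬a4) = True
        a5 ∨ ¬a1 = True
          ¬a1 = False
        ¬a6 ∨ ¬a4 = True
          ¬a6 = False
          ¬a4 = True
      ¬((a5 ∧ ¬a2)) = False
        a5 ∧ ¬a2 = True
          ¬a2 = True
    ((a4 ∧ a3) ∨ (¬a4 ∧ a4)) ∧ (a4 ↔ (¬a1 ∧ a5)) = False
      (a4 ∧ a3) ∨ (¬a4 ∧ a4) = False
        a4 ∧ a3 = False
        ¬a4 ∧ a4 = False
          ¬a4 = True
      a4 ↔ (¬a1 ∧ a5) = True
        ¬a1 ∧ a5 = False
          ¬a1 = False
  ¬(((¬a3 ∧ (a3 ∧ ¬a5)) ∨ ((¬a4 → a3) ∨ (a6 → ¬a6)))) = True
    (¬a3 ∧ (a3 ∧ ¬a5)) ∨ ((¬a4 → a3) ∨ (a6 → ¬a6)) = False
      ¬a3 ∧ (a3 ∧ ¬a5) = False
        ¬a3 = True
        a3 ∧ ¬a5 = False
          ¬a5 = False
      (¬a4 → a3) ∨ (a6 → ¬a6) = False
        ¬a4 → a3 = False
          ¬a4 = True
        a6 → ¬a6 = False
          ¬a6 = False
Both conjuncts True, so the formula holds.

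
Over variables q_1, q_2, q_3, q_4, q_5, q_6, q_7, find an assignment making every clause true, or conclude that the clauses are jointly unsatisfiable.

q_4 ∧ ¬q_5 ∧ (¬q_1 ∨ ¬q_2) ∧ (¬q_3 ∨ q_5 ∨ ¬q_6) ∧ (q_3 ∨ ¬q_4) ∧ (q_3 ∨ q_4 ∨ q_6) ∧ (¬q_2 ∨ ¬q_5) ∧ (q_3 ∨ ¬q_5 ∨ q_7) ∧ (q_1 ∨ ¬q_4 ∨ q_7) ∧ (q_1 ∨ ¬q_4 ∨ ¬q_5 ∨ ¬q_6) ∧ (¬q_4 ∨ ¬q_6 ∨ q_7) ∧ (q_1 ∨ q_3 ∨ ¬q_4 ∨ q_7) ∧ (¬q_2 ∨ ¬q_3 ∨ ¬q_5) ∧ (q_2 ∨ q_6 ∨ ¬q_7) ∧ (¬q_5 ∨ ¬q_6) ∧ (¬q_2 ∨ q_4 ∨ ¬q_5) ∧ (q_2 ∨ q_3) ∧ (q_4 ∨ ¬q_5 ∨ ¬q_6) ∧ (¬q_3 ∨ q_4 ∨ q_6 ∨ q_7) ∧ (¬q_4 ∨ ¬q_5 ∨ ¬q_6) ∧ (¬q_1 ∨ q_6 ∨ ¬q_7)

q_1 = True, q_2 = False, q_3 = True, q_4 = True, q_5 = False, q_6 = False, q_7 = False

Unit clause (q_4) forces q_4 = True.
Unit clause (¬q_5) forces q_5 = False.
In (q_3 ∨ ¬q_4) only q_3 is left, so q_3 = True.
In (¬q_3 ∨ q_5 ∨ ¬q_6) only ¬q_6 is left, so q_6 = False.
Set q_1 = True.
  then (¬q_1 ∨ ¬q_2) forces q_2 = False.
  then (q_2 ∨ q_6 ∨ ¬q_7) forces q_7 = False.
All clauses satisfied.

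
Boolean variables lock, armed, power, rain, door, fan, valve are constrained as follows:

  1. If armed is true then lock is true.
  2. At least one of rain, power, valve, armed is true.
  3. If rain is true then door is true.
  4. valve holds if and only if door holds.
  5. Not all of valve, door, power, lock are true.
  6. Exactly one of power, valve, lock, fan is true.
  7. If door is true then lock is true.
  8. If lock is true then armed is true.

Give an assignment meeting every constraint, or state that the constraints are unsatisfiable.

lock = False; armed = False; power = True; rain = False; door = False; fan = False; valve = False

  (1) armed=F ⇒ lock: vacuous ✓
  (2) {rain, power, valve, armed}: 1 true — at least one ✓
  (3) rain=F ⇒ door: vacuous ✓
  (4) valve=F, door=F — same ✓
  (5) {valve, door, power, lock}: 1/4 true — not all ✓
  (6) {power, valve, lock, fan}: 1 true — exactly one ✓
  (7) door=F ⇒ lock: vacuous ✓
  (8) lock=F ⇒ armed: vacuous ✓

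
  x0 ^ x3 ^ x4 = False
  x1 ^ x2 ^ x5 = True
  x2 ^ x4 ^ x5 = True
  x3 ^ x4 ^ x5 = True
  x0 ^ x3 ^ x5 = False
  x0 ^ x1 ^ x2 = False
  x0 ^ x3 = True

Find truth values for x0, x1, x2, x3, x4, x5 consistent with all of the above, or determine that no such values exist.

x0 = False, x1 = True, x2 = True, x3 = True, x4 = True, x5 = True

x0 ^ x3 ^ x4 = F ^ T ^ T = False ✓
x1 ^ x2 ^ x5 = T ^ T ^ T = True ✓
x2 ^ x4 ^ x5 = T ^ T ^ T = True ✓
x3 ^ x4 ^ x5 = T ^ T ^ T = True ✓
x0 ^ x3 ^ x5 = F ^ T ^ T = False ✓
x0 ^ x1 ^ x2 = F ^ T ^ T = False ✓
x0 ^ x3 = F ^ T = True ✓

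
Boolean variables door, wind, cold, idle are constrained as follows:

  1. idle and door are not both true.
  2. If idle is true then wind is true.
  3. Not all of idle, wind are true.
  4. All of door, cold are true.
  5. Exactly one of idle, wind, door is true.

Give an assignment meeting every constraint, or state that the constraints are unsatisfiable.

door=T, wind=F, cold=T, idle=F

  (1) idle=F, door=T — not both ✓
  (2) idle=F ⇒ wind: vacuous ✓
  (3) {idle, wind}: 0/2 true — not all ✓
  (4) {door, cold}: all 2 true ✓
  (5) {idle, wind, door}: 1 true — exactly one ✓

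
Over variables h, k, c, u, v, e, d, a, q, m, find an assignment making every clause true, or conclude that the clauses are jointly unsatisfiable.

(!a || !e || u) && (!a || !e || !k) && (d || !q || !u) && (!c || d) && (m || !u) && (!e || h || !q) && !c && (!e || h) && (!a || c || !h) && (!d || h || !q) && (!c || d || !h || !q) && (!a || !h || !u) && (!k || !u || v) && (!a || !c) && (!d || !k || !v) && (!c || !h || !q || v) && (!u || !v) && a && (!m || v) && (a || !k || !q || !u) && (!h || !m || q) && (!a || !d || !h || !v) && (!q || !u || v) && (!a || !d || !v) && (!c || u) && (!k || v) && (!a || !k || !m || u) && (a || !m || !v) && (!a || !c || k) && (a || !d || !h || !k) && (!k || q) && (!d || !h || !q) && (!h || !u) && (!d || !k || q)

Unit clause (!c) forces c = False.
Unit clause (a) forces a = True.
In (!a || c || !h) only !h is left, so h = False.
In (!e || h) only !e is left, so e = False.
Set k = False.
Try u = True:
  (m || !u) forces m = True.
  (!u || !v) forces v = False.
  clause (!m || v) is falsified — backtrack.
So u = False.
Set v = True.
  then (!a || !d || !v) forces d = False.
Set q = False.
Set m = False.
All clauses satisfied.

h = False; k = False; c = False; u = False; v = True; e = False; d = False; a = True; q = False; m = False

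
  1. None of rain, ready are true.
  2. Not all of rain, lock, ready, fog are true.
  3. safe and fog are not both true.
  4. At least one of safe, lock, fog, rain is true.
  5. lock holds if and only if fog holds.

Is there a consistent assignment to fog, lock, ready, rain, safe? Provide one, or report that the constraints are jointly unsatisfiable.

fog = True, lock = True, ready = False, rain = False, safe = False

  (1) {rain, ready}: 0 true — none ✓
  (2) {rain, lock, ready, fog}: 2/4 true — not all ✓
  (3) safe=F, fog=T — not both ✓
  (4) {safe, lock, fog, rain}: 2 true — at least one ✓
  (5) lock=T, fog=T — same ✓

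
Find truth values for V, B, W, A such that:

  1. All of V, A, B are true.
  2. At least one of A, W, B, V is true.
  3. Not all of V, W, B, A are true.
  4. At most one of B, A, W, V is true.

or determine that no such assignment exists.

Unsatisfiable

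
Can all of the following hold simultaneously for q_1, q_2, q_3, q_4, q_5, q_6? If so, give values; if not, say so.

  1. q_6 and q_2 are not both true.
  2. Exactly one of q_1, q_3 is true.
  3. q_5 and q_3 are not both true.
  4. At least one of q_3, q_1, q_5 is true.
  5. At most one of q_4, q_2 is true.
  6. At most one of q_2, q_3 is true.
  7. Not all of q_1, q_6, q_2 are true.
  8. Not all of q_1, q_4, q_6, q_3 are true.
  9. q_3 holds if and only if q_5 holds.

q_1 = True, q_2 = False, q_3 = False, q_4 = True, q_5 = False, q_6 = True

  (1) q_6=T, q_2=F — not both ✓
  (2) {q_1, q_3}: 1 true — exactly one ✓
  (3) q_5=F, q_3=F — not both ✓
  (4) {q_3, q_1, q_5}: 1 true — at least one ✓
  (5) {q_4, q_2}: 1 true — at most one ✓
  (6) {q_2, q_3}: 0 true — at most one ✓
  (7) {q_1, q_6, q_2}: 2/3 true — not all ✓
  (8) {q_1, q_4, q_6, q_3}: 3/4 true — not all ✓
  (9) q_3=F, q_5=F — same ✓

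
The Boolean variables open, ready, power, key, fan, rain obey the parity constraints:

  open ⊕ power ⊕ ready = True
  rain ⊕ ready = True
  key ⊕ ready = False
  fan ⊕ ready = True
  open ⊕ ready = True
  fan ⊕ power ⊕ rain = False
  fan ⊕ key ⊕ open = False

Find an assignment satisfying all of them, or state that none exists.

open=T, ready=F, power=F, key=F, fan=T, rain=T

open ⊕ power ⊕ ready = T ⊕ F ⊕ F = True ✓
rain ⊕ ready = T ⊕ F = True ✓
key ⊕ ready = F ⊕ F = False ✓
fan ⊕ ready = T ⊕ F = True ✓
open ⊕ ready = T ⊕ F = True ✓
fan ⊕ power ⊕ rain = T ⊕ F ⊕ T = False ✓
fan ⊕ key ⊕ open = T ⊕ F ⊕ T = False ✓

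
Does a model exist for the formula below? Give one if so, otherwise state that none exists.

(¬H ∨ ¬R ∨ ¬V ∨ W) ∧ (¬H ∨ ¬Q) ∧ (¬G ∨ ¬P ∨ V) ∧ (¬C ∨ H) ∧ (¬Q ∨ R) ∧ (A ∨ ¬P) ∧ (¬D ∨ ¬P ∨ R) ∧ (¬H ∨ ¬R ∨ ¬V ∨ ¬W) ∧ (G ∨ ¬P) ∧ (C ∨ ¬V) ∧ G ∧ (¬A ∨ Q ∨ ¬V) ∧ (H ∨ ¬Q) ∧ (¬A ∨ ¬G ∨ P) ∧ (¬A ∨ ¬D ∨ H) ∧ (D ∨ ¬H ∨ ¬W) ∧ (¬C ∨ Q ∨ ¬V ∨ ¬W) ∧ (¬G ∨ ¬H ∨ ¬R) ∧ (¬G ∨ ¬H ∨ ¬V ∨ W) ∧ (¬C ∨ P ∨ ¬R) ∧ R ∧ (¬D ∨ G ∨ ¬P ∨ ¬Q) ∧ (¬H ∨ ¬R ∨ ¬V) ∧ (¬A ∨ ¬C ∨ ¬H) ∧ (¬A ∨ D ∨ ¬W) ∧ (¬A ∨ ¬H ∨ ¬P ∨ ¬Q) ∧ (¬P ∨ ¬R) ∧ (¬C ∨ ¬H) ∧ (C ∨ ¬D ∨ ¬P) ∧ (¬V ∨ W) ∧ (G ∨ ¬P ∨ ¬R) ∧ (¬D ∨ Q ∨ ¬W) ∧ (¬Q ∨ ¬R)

R=T, C=F, P=F, W=F, D=T, G=T, H=F, A=F, V=F, Q=F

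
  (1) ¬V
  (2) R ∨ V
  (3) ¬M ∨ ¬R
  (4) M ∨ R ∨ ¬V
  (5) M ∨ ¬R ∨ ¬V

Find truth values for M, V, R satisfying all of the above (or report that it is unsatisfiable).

Unit clause (¬V) forces V = False.
In (R ∨ V) only R is left, so R = True.
In (¬M ∨ ¬R) only ¬M is left, so M = False.
All clauses satisfied.

M = False, V = False, R = True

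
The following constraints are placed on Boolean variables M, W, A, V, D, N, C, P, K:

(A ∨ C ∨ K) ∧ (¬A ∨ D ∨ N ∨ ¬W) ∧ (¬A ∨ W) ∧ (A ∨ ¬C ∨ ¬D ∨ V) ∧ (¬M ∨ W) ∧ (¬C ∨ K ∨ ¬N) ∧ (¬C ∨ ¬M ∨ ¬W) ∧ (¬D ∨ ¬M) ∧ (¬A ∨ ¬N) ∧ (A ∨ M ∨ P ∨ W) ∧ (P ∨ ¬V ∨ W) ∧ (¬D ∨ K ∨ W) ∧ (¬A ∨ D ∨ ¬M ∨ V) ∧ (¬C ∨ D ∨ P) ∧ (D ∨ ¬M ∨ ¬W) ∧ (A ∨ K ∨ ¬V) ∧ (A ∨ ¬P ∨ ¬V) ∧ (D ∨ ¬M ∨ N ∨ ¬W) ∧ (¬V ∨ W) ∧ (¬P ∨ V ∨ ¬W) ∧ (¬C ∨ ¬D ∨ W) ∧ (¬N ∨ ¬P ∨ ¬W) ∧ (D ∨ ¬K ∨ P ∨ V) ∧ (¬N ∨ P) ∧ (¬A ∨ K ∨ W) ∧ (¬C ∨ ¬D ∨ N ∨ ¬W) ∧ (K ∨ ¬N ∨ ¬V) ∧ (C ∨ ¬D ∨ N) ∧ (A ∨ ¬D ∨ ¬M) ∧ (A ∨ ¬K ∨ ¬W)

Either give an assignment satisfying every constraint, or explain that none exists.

Try M = True:
  (¬M ∨ W) forces W = True.
  (¬C ∨ ¬M ∨ ¬W) forces C = False.
  (¬D ∨ ¬M) forces D = False.
  clause (D ∨ ¬M ∨ ¬W) is falsified — backtrack.
So M = False.
Set W = False.
  then (¬A ∨ W) forces A = False.
  then (A ∨ M ∨ P ∨ W) forces P = True.
  then (A ∨ ¬P ∨ ¬V) forces V = False.
Set D = False.
Set N = False.
Set C = True.
Set K = True.
All clauses satisfied.

M=F, W=F, A=F, V=F, D=F, N=F, C=T, P=T, K=T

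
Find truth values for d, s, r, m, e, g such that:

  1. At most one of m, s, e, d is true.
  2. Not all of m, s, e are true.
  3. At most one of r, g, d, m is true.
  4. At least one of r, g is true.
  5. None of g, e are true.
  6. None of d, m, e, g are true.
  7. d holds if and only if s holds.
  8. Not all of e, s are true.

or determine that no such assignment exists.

d=F; s=F; r=T; m=F; e=F; g=F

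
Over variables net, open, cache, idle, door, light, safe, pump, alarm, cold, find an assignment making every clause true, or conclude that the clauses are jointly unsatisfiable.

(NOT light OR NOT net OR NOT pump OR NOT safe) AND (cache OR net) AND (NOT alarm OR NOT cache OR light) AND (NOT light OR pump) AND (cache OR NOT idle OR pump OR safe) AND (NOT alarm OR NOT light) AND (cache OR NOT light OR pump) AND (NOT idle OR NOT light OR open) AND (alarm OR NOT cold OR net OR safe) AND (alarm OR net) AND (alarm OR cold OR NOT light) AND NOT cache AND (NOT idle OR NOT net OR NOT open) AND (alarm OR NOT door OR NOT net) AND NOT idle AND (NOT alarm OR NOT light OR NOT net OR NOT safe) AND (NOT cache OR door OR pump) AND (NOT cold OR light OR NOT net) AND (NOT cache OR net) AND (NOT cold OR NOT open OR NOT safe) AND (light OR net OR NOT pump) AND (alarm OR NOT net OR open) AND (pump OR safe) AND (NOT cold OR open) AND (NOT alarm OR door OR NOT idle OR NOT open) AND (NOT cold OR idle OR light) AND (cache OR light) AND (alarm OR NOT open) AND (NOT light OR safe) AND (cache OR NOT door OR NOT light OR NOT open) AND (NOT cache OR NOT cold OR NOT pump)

The formula is unsatisfiable.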